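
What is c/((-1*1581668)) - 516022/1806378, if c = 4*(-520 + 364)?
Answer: -101881038103/357136284813 ≈ -0.28527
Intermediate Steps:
c = -624 (c = 4*(-156) = -624)
c/((-1*1581668)) - 516022/1806378 = -624/((-1*1581668)) - 516022/1806378 = -624/(-1581668) - 516022*1/1806378 = -624*(-1/1581668) - 258011/903189 = 156/395417 - 258011/903189 = -101881038103/357136284813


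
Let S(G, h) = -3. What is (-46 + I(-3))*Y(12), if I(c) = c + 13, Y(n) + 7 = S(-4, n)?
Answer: 360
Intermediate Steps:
Y(n) = -10 (Y(n) = -7 - 3 = -10)
I(c) = 13 + c
(-46 + I(-3))*Y(12) = (-46 + (13 - 3))*(-10) = (-46 + 10)*(-10) = -36*(-10) = 360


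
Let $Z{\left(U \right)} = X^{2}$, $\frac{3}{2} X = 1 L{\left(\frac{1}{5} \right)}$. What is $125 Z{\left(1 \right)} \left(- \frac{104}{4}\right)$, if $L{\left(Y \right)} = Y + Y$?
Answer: $- \frac{2080}{9} \approx -231.11$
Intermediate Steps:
$L{\left(Y \right)} = 2 Y$
$X = \frac{4}{15}$ ($X = \frac{2 \cdot 1 \cdot \frac{2}{5}}{3} = \frac{2}{3} \cdot \frac{2}{5} = \frac{4}{15} \approx 0.26667$)
$Z{\left(U \right)} = \frac{16}{225}$ ($Z{\left(U \right)} = \left(\frac{4}{15}\right)^{2} = \frac{16}{225}$)
$125 Z{\left(1 \right)} \left(- \frac{104}{4}\right) = 125 \cdot \frac{16}{225} \left(- \frac{104}{4}\right) = \frac{80 \left(\left(-104\right) \frac{1}{4}\right)}{9} = \frac{80}{9} \left(-26\right) = - \frac{2080}{9}$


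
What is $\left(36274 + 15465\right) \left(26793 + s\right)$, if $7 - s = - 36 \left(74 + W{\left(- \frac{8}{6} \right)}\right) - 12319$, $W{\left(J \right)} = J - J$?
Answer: $2161810637$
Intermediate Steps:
$W{\left(J \right)} = 0$
$s = 14990$ ($s = 7 - \left(- 36 \left(74 + 0\right) - 12319\right) = 7 - \left(\left(-36\right) 74 - 12319\right) = 7 - \left(-2664 - 12319\right) = 7 - -14983 = 7 + 14983 = 14990$)
$\left(36274 + 15465\right) \left(26793 + s\right) = \left(36274 + 15465\right) \left(26793 + 14990\right) = 51739 \cdot 41783 = 2161810637$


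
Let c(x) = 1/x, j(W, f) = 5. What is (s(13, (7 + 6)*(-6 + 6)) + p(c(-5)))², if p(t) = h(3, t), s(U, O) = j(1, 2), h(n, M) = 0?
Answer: 25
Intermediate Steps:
s(U, O) = 5
p(t) = 0
(s(13, (7 + 6)*(-6 + 6)) + p(c(-5)))² = (5 + 0)² = 5² = 25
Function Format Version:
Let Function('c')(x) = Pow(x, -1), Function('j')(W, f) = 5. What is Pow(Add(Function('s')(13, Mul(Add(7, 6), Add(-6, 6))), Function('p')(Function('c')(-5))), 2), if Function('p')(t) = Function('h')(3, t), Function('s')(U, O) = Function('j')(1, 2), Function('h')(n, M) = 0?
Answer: 25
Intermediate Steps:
Function('s')(U, O) = 5
Function('p')(t) = 0
Pow(Add(Function('s')(13, Mul(Add(7, 6), Add(-6, 6))), Function('p')(Function('c')(-5))), 2) = Pow(Add(5, 0), 2) = Pow(5, 2) = 25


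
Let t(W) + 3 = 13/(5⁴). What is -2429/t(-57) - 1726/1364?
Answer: 36919798/45353 ≈ 814.05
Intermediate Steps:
t(W) = -1862/625 (t(W) = -3 + 13/(5⁴) = -3 + 13/625 = -1862/625)
-2429/t(-57) - 1726/1364 = -2429/(-1862/625) - 1726/1364 = -2429*(-625/1862) - 1726*1/1364 = 216875/266 - 863/682 = 36919798/45353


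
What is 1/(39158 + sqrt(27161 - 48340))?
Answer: 39158/1533370143 - I*sqrt(21179)/1533370143 ≈ 2.5537e-5 - 9.4909e-8*I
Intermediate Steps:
1/(39158 + sqrt(27161 - 48340)) = 1/(39158 + sqrt(-21179)) = 1/(39158 + I*sqrt(21179))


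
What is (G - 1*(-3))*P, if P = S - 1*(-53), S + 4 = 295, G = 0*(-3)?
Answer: 1032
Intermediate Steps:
G = 0
S = 291 (S = -4 + 295 = 291)
P = 344 (P = 291 - 1*(-53) = 291 + 53 = 344)
(G - 1*(-3))*P = (0 - 1*(-3))*344 = (0 + 3)*344 = 3*344 = 1032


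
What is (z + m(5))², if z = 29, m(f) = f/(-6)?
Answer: 28561/36 ≈ 793.36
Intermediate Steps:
m(f) = -f/6 (m(f) = f*(-⅙) = -f/6)
(z + m(5))² = (29 - ⅙*5)² = (29 - ⅚)² = (169/6)² = 28561/36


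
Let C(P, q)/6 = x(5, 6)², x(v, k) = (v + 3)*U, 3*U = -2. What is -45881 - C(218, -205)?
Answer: -138155/3 ≈ -46052.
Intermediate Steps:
U = -⅔ (U = (⅓)*(-2) = -⅔ ≈ -0.66667)
x(v, k) = -2 - 2*v/3 (x(v, k) = (v + 3)*(-⅔) = (3 + v)*(-⅔) = -2 - 2*v/3)
C(P, q) = 512/3 (C(P, q) = 6*(-2 - ⅔*5)² = 6*(-2 - 10/3)² = 6*(-16/3)² = 6*(256/9) = 512/3)
-45881 - C(218, -205) = -45881 - 1*512/3 = -45881 - 512/3 = -138155/3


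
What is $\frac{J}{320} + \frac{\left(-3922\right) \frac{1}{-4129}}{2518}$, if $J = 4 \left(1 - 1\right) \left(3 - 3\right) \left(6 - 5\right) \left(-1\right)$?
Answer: $\frac{1961}{5198411} \approx 0.00037723$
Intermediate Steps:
$J = 0$ ($J = 4 \cdot 0 \cdot 0 \cdot 1 \left(-1\right) = 4 \cdot 0 \left(-1\right) = 0 \left(-1\right) = 0$)
$\frac{J}{320} + \frac{\left(-3922\right) \frac{1}{-4129}}{2518} = \frac{0}{320} + \frac{\left(-3922\right) \frac{1}{-4129}}{2518} = 0 \cdot \frac{1}{320} + \left(-3922\right) \left(- \frac{1}{4129}\right) \frac{1}{2518} = 0 + \frac{3922}{4129} \cdot \frac{1}{2518} = 0 + \frac{1961}{5198411} = \frac{1961}{5198411}$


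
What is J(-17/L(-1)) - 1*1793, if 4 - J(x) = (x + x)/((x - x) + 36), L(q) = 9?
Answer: -289801/162 ≈ -1788.9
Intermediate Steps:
J(x) = 4 - x/18 (J(x) = 4 - (x + x)/((x - x) + 36) = 4 - 2*x/(0 + 36) = 4 - 2*x/36 = 4 - x/18)
J(-17/L(-1)) - 1*1793 = (4 - (-17)/(18*9)) - 1*1793 = (4 - (-17)/(18*9)) - 1793 = (4 - 1/18*(-17/9)) - 1793 = (4 + 17/162) - 1793 = 665/162 - 1793 = -289801/162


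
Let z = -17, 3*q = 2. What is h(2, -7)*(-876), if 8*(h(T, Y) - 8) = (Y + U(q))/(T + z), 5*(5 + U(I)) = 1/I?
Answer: -709341/100 ≈ -7093.4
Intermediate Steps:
q = ⅔ (q = (⅓)*2 = ⅔ ≈ 0.66667)
U(I) = -5 + 1/(5*I) (U(I) = -5 + (1/I)/5 = -5 + 1/(5*I))
h(T, Y) = 8 + (-47/10 + Y)/(8*(-17 + T)) (h(T, Y) = 8 + ((Y + (-5 + 1/(5*(⅔))))/(T - 17))/8 = 8 + ((Y + (-5 + (⅕)*(3/2)))/(-17 + T))/8 = 8 + ((Y + (-5 + 3/10))/(-17 + T))/8 = 8 + ((Y - 47/10)/(-17 + T))/8 = 8 + ((-47/10 + Y)/(-17 + T))/8 = 8 + (-47/10 + Y)/(8*(-17 + T)))
h(2, -7)*(-876) = ((-10927 + 10*(-7) + 640*2)/(80*(-17 + 2)))*(-876) = ((1/80)*(-10927 - 70 + 1280)/(-15))*(-876) = ((1/80)*(-1/15)*(-9717))*(-876) = (3239/400)*(-876) = -709341/100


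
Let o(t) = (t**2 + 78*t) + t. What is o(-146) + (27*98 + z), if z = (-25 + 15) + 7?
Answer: 12425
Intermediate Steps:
z = -3 (z = -10 + 7 = -3)
o(t) = t**2 + 79*t
o(-146) + (27*98 + z) = -146*(79 - 146) + (27*98 - 3) = -146*(-67) + (2646 - 3) = 9782 + 2643 = 12425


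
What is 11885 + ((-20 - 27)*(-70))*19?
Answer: 74395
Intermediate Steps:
11885 + ((-20 - 27)*(-70))*19 = 11885 - 47*(-70)*19 = 11885 + 3290*19 = 11885 + 62510 = 74395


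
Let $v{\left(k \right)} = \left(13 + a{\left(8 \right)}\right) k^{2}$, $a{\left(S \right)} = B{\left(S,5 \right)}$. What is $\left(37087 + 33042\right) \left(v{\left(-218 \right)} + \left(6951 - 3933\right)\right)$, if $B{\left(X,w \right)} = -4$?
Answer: $30206944686$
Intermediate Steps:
$a{\left(S \right)} = -4$
$v{\left(k \right)} = 9 k^{2}$ ($v{\left(k \right)} = \left(13 - 4\right) k^{2} = 9 k^{2}$)
$\left(37087 + 33042\right) \left(v{\left(-218 \right)} + \left(6951 - 3933\right)\right) = \left(37087 + 33042\right) \left(9 \left(-218\right)^{2} + \left(6951 - 3933\right)\right) = 70129 \left(9 \cdot 47524 + 3018\right) = 70129 \left(427716 + 3018\right) = 70129 \cdot 430734 = 30206944686$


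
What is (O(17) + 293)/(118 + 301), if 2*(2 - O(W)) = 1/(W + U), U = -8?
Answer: 5309/7542 ≈ 0.70392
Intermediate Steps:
O(W) = 2 - 1/(2*(-8 + W)) (O(W) = 2 - 1/(2*(W - 8)) = 2 - 1/(2*(-8 + W)))
(O(17) + 293)/(118 + 301) = ((-33 + 4*17)/(2*(-8 + 17)) + 293)/(118 + 301) = ((½)*(-33 + 68)/9 + 293)/419 = ((½)*(⅑)*35 + 293)*(1/419) = (35/18 + 293)*(1/419) = (5309/18)*(1/419) = 5309/7542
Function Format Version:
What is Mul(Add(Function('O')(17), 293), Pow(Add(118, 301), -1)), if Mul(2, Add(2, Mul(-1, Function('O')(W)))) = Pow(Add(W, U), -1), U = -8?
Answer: Rational(5309, 7542) ≈ 0.70392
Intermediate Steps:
Function('O')(W) = Add(2, Mul(Rational(-1, 2), Pow(Add(-8, W), -1))) (Function('O')(W) = Add(2, Mul(Rational(-1, 2), Pow(Add(W, -8), -1))) = Add(2, Mul(Rational(-1, 2), Pow(Add(-8, W), -1))))
Mul(Add(Function('O')(17), 293), Pow(Add(118, 301), -1)) = Mul(Add(Mul(Rational(1, 2), Pow(Add(-8, 17), -1), Add(-33, Mul(4, 17))), 293), Pow(Add(118, 301), -1)) = Mul(Add(Mul(Rational(1, 2), Pow(9, -1), Add(-33, 68)), 293), Pow(419, -1)) = Mul(Add(Mul(Rational(1, 2), Rational(1, 9), 35), 293), Rational(1, 419)) = Mul(Add(Rational(35, 18), 293), Rational(1, 419)) = Mul(Rational(5309, 18), Rational(1, 419)) = Rational(5309, 7542)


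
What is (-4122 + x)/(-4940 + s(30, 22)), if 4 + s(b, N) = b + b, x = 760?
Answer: 1681/2442 ≈ 0.68837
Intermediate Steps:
s(b, N) = -4 + 2*b (s(b, N) = -4 + (b + b) = -4 + 2*b)
(-4122 + x)/(-4940 + s(30, 22)) = (-4122 + 760)/(-4940 + (-4 + 2*30)) = -3362/(-4940 + (-4 + 60)) = -3362/(-4940 + 56) = -3362/(-4884) = -3362*(-1/4884) = 1681/2442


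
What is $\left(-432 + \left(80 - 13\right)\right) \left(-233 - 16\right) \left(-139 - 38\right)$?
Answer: $-16086645$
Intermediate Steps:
$\left(-432 + \left(80 - 13\right)\right) \left(-233 - 16\right) \left(-139 - 38\right) = \left(-432 + 67\right) \left(\left(-249\right) \left(-177\right)\right) = \left(-365\right) 44073 = -16086645$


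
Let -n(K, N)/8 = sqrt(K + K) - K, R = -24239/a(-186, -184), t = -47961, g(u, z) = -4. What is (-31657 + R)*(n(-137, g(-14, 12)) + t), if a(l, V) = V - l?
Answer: 4295087521/2 + 350212*I*sqrt(274) ≈ 2.1475e+9 + 5.797e+6*I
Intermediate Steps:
R = -24239/2 (R = -24239/(-184 - 1*(-186)) = -24239/(-184 + 186) = -24239/2 ≈ -12120.)
n(K, N) = 8*K - 8*sqrt(2)*sqrt(K) (n(K, N) = -8*(sqrt(K + K) - K) = -8*(sqrt(2*K) - K) = -8*(sqrt(2)*sqrt(K) - K) = -8*(-K + sqrt(2)*sqrt(K)) = 8*K - 8*sqrt(2)*sqrt(K))
(-31657 + R)*(n(-137, g(-14, 12)) + t) = (-31657 - 24239/2)*((8*(-137) - 8*sqrt(2)*sqrt(-137)) - 47961) = -87553*((-1096 - 8*sqrt(2)*I*sqrt(137)) - 47961)/2 = -87553*((-1096 - 8*I*sqrt(274)) - 47961)/2 = -87553*(-49057 - 8*I*sqrt(274))/2 = 4295087521/2 + 350212*I*sqrt(274)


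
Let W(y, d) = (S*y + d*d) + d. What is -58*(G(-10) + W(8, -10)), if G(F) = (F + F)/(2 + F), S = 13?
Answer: -11397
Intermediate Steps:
G(F) = 2*F/(2 + F) (G(F) = (2*F)/(2 + F) = 2*F/(2 + F))
W(y, d) = d + d² + 13*y (W(y, d) = (13*y + d*d) + d = (13*y + d²) + d = (d² + 13*y) + d = d + d² + 13*y)
-58*(G(-10) + W(8, -10)) = -58*(2*(-10)/(2 - 10) + (-10 + (-10)² + 13*8)) = -58*(2*(-10)/(-8) + (-10 + 100 + 104)) = -58*(2*(-10)*(-⅛) + 194) = -58*(5/2 + 194) = -58*393/2 = -11397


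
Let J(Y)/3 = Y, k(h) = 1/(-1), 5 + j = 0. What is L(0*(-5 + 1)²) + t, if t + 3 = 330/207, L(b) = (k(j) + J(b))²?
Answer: -28/69 ≈ -0.40580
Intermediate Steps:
j = -5 (j = -5 + 0 = -5)
k(h) = -1
J(Y) = 3*Y
L(b) = (-1 + 3*b)²
t = -97/69 (t = -3 + 330/207 = -3 + 330*(1/207) = -3 + 110/69 = -97/69 ≈ -1.4058)
L(0*(-5 + 1)²) + t = (-1 + 3*(0*(-5 + 1)²))² - 97/69 = (-1 + 3*(0*(-4)²))² - 97/69 = (-1 + 3*(0*16))² - 97/69 = (-1 + 3*0)² - 97/69 = (-1 + 0)² - 97/69 = (-1)² - 97/69 = 1 - 97/69 = -28/69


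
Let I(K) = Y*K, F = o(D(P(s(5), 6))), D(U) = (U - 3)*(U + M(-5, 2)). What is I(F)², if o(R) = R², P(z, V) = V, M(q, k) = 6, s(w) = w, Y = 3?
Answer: 15116544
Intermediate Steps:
D(U) = (-3 + U)*(6 + U) (D(U) = (U - 3)*(U + 6) = (-3 + U)*(6 + U))
F = 1296 (F = (-18 + 6² + 3*6)² = (-18 + 36 + 18)² = 36² = 1296)
I(K) = 3*K
I(F)² = (3*1296)² = 3888² = 15116544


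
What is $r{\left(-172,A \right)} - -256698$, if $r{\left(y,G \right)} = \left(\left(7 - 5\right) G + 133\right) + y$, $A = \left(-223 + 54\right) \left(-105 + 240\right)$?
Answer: $211029$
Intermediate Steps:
$A = -22815$ ($A = \left(-169\right) 135 = -22815$)
$r{\left(y,G \right)} = 133 + y + 2 G$ ($r{\left(y,G \right)} = \left(2 G + 133\right) + y = \left(133 + 2 G\right) + y = 133 + y + 2 G$)
$r{\left(-172,A \right)} - -256698 = \left(133 - 172 + 2 \left(-22815\right)\right) - -256698 = \left(133 - 172 - 45630\right) + 256698 = -45669 + 256698 = 211029$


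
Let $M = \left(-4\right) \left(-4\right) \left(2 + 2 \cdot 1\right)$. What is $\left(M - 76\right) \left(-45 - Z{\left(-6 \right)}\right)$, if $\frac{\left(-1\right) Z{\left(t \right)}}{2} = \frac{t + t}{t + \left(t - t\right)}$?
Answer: $492$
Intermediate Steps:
$Z{\left(t \right)} = -4$ ($Z{\left(t \right)} = - 2 \frac{t + t}{t + \left(t - t\right)} = - 2 \frac{2 t}{t + 0} = - 2 \frac{2 t}{t} = \left(-2\right) 2 = -4$)
$M = 64$ ($M = 16 \left(2 + 2\right) = 16 \cdot 4 = 64$)
$\left(M - 76\right) \left(-45 - Z{\left(-6 \right)}\right) = \left(64 - 76\right) \left(-45 - -4\right) = - 12 \left(-45 + 4\right) = \left(-12\right) \left(-41\right) = 492$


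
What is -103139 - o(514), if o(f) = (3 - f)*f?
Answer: 159515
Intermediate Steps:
o(f) = f*(3 - f)
-103139 - o(514) = -103139 - 514*(3 - 1*514) = -103139 - 514*(3 - 514) = -103139 - 514*(-511) = -103139 - 1*(-262654) = -103139 + 262654 = 159515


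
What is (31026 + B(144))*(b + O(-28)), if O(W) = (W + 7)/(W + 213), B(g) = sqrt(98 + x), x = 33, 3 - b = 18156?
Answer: -104195422476/185 - 3358326*sqrt(131)/185 ≈ -5.6343e+8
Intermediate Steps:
b = -18153 (b = 3 - 1*18156 = 3 - 18156 = -18153)
B(g) = sqrt(131) (B(g) = sqrt(98 + 33) = sqrt(131))
O(W) = (7 + W)/(213 + W)
(31026 + B(144))*(b + O(-28)) = (31026 + sqrt(131))*(-18153 + (7 - 28)/(213 - 28)) = (31026 + sqrt(131))*(-18153 - 21/185) = (31026 + sqrt(131))*(-3358326/185) = -104195422476/185 - 3358326*sqrt(131)/185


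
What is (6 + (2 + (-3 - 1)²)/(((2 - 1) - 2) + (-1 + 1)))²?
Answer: 144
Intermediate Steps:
(6 + (2 + (-3 - 1)²)/(((2 - 1) - 2) + (-1 + 1)))² = (6 + (2 + (-4)²)/((1 - 2) + 0))² = (6 + (2 + 16)/(-1 + 0))² = (6 + 18/(-1))² = (6 + 18*(-1))² = (6 - 18)² = (-12)² = 144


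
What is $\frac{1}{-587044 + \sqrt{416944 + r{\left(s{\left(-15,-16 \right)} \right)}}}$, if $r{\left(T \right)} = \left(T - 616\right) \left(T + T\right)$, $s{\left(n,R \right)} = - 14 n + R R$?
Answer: $- \frac{146761}{86155095198} - \frac{7 \sqrt{1414}}{172310190396} \approx -1.705 \cdot 10^{-6}$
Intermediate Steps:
$s{\left(n,R \right)} = R^{2} - 14 n$ ($s{\left(n,R \right)} = - 14 n + R^{2} = R^{2} - 14 n$)
$r{\left(T \right)} = 2 T \left(-616 + T\right)$ ($r{\left(T \right)} = \left(-616 + T\right) 2 T = 2 T \left(-616 + T\right)$)
$\frac{1}{-587044 + \sqrt{416944 + r{\left(s{\left(-15,-16 \right)} \right)}}} = \frac{1}{-587044 + \sqrt{416944 + 2 \left(\left(-16\right)^{2} - -210\right) \left(-616 - \left(-210 - \left(-16\right)^{2}\right)\right)}} = \frac{1}{-587044 + \sqrt{416944 + 2 \left(256 + 210\right) \left(-616 + \left(256 + 210\right)\right)}} = \frac{1}{-587044 + \sqrt{416944 + 2 \cdot 466 \left(-616 + 466\right)}} = \frac{1}{-587044 + \sqrt{416944 + 2 \cdot 466 \left(-150\right)}} = \frac{1}{-587044 + \sqrt{416944 - 139800}} = \frac{1}{-587044 + \sqrt{277144}} = \frac{1}{-587044 + 14 \sqrt{1414}}$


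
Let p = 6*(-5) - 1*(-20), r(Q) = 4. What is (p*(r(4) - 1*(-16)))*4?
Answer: -800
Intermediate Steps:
p = -10 (p = -30 + 20 = -10)
(p*(r(4) - 1*(-16)))*4 = -10*(4 - 1*(-16))*4 = -10*(4 + 16)*4 = -10*20*4 = -200*4 = -800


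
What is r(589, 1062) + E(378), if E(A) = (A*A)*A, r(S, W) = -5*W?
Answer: 54004842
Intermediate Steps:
E(A) = A**3 (E(A) = A**2*A = A**3)
r(589, 1062) + E(378) = -5*1062 + 378**3 = -5310 + 54010152 = 54004842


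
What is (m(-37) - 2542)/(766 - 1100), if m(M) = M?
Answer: 2579/334 ≈ 7.7216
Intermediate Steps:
(m(-37) - 2542)/(766 - 1100) = (-37 - 2542)/(766 - 1100) = -2579/(-334) = -2579*(-1/334) = 2579/334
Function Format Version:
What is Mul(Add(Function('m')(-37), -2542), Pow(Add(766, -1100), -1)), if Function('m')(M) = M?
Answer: Rational(2579, 334) ≈ 7.7216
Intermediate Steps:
Mul(Add(Function('m')(-37), -2542), Pow(Add(766, -1100), -1)) = Mul(Add(-37, -2542), Pow(Add(766, -1100), -1)) = Mul(-2579, Pow(-334, -1)) = Mul(-2579, Rational(-1, 334)) = Rational(2579, 334)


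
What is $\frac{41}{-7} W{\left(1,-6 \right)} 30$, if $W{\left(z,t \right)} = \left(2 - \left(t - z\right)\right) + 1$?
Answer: $- \frac{12300}{7} \approx -1757.1$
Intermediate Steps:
$W{\left(z,t \right)} = 3 + z - t$ ($W{\left(z,t \right)} = \left(2 + z - t\right) + 1 = 3 + z - t$)
$\frac{41}{-7} W{\left(1,-6 \right)} 30 = \frac{41}{-7} \left(3 + 1 - -6\right) 30 = 41 \left(- \frac{1}{7}\right) \left(3 + 1 + 6\right) 30 = \left(- \frac{41}{7}\right) 10 \cdot 30 = \left(- \frac{410}{7}\right) 30 = - \frac{12300}{7}$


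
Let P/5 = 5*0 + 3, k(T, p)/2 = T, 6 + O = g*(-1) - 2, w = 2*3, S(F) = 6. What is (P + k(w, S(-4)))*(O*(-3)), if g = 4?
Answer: 972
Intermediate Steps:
w = 6
O = -12 (O = -6 + (4*(-1) - 2) = -6 + (-4 - 2) = -6 - 6 = -12)
k(T, p) = 2*T
P = 15 (P = 5*(5*0 + 3) = 5*(0 + 3) = 5*3 = 15)
(P + k(w, S(-4)))*(O*(-3)) = (15 + 2*6)*(-12*(-3)) = (15 + 12)*36 = 27*36 = 972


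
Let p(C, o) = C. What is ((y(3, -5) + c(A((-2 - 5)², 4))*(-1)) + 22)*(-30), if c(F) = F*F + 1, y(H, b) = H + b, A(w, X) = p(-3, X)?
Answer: -300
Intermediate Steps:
A(w, X) = -3
c(F) = 1 + F² (c(F) = F² + 1 = 1 + F²)
((y(3, -5) + c(A((-2 - 5)², 4))*(-1)) + 22)*(-30) = (((3 - 5) + (1 + (-3)²)*(-1)) + 22)*(-30) = ((-2 + (1 + 9)*(-1)) + 22)*(-30) = ((-2 + 10*(-1)) + 22)*(-30) = ((-2 - 10) + 22)*(-30) = (-12 + 22)*(-30) = 10*(-30) = -300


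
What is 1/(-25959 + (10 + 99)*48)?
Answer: -1/20727 ≈ -4.8246e-5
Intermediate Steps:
1/(-25959 + (10 + 99)*48) = 1/(-25959 + 109*48) = 1/(-25959 + 5232) = 1/(-20727) = -1/20727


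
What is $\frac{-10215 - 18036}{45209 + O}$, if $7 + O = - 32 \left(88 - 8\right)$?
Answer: $- \frac{3139}{4738} \approx -0.66252$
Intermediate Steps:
$O = -2567$ ($O = -7 - 32 \left(88 - 8\right) = -7 - 2560 = -2567$)
$\frac{-10215 - 18036}{45209 + O} = \frac{-10215 - 18036}{45209 - 2567} = - \frac{28251}{42642} = \left(-28251\right) \frac{1}{42642} = - \frac{3139}{4738}$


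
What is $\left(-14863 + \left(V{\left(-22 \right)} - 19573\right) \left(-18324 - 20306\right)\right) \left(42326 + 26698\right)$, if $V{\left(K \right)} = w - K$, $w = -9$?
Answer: $52153701763488$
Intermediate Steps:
$V{\left(K \right)} = -9 - K$
$\left(-14863 + \left(V{\left(-22 \right)} - 19573\right) \left(-18324 - 20306\right)\right) \left(42326 + 26698\right) = \left(-14863 + \left(\left(-9 - -22\right) - 19573\right) \left(-18324 - 20306\right)\right) \left(42326 + 26698\right) = \left(-14863 + \left(\left(-9 + 22\right) - 19573\right) \left(-38630\right)\right) 69024 = \left(-14863 + \left(13 - 19573\right) \left(-38630\right)\right) 69024 = \left(-14863 - -755602800\right) 69024 = \left(-14863 + 755602800\right) 69024 = 755587937 \cdot 69024 = 52153701763488$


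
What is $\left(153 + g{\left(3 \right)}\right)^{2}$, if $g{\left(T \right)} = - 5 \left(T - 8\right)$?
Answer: $31684$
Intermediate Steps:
$g{\left(T \right)} = 40 - 5 T$ ($g{\left(T \right)} = - 5 \left(-8 + T\right) = 40 - 5 T$)
$\left(153 + g{\left(3 \right)}\right)^{2} = \left(153 + \left(40 - 15\right)\right)^{2} = \left(153 + 25\right)^{2} = 178^{2} = 31684$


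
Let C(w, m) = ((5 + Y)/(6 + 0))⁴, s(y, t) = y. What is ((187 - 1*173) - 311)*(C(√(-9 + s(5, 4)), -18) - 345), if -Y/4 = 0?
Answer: 4911445/48 ≈ 1.0232e+5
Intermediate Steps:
Y = 0 (Y = -4*0 = 0)
C(w, m) = 625/1296 (C(w, m) = ((5 + 0)/(6 + 0))⁴ = (5/6)⁴ = (5*(⅙))⁴ = (⅚)⁴ = 625/1296)
((187 - 1*173) - 311)*(C(√(-9 + s(5, 4)), -18) - 345) = ((187 - 1*173) - 311)*(625/1296 - 345) = ((187 - 173) - 311)*(-446495/1296) = (14 - 311)*(-446495/1296) = -297*(-446495/1296) = 4911445/48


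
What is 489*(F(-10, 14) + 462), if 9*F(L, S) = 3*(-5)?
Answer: 225103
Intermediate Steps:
F(L, S) = -5/3 (F(L, S) = (3*(-5))/9 = (1/9)*(-15) = -5/3)
489*(F(-10, 14) + 462) = 489*(-5/3 + 462) = 489*(1381/3) = 225103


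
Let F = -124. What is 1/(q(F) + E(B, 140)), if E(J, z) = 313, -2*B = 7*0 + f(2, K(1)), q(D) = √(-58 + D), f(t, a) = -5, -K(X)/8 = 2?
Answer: 313/98151 - I*√182/98151 ≈ 0.003189 - 0.00013745*I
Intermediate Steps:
K(X) = -16 (K(X) = -8*2 = -16)
B = 5/2 (B = -(7*0 - 5)/2 = -(0 - 5)/2 = -½*(-5) = 5/2 ≈ 2.5000)
1/(q(F) + E(B, 140)) = 1/(√(-58 - 124) + 313) = 1/(√(-182) + 313) = 1/(I*√182 + 313) = 1/(313 + I*√182)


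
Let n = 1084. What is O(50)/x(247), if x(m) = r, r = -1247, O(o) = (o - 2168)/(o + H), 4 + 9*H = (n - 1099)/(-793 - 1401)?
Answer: 41822028/1220238133 ≈ 0.034274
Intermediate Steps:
H = -8761/19746 (H = -4/9 + ((1084 - 1099)/(-793 - 1401))/9 = -4/9 + (-15/(-2194))/9 = -4/9 + (-15*(-1/2194))/9 = -4/9 + (⅑)*(15/2194) = -4/9 + 5/6582 = -8761/19746 ≈ -0.44368)
O(o) = (-2168 + o)/(-8761/19746 + o) (O(o) = (o - 2168)/(o - 8761/19746) = (-2168 + o)/(-8761/19746 + o))
x(m) = -1247
O(50)/x(247) = (19746*(-2168 + 50)/(-8761 + 19746*50))/(-1247) = (19746*(-2118)/(-8761 + 987300))*(-1/1247) = (19746*(-2118)/978539)*(-1/1247) = (19746*(1/978539)*(-2118))*(-1/1247) = -41822028/978539*(-1/1247) = 41822028/1220238133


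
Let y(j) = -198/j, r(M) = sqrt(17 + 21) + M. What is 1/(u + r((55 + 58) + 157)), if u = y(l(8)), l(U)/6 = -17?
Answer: 78591/21361147 - 289*sqrt(38)/21361147 ≈ 0.0035958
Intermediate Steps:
l(U) = -102 (l(U) = 6*(-17) = -102)
r(M) = M + sqrt(38) (r(M) = sqrt(38) + M = M + sqrt(38))
u = 33/17 (u = -198/(-102) = -198*(-1/102) = 33/17 ≈ 1.9412)
1/(u + r((55 + 58) + 157)) = 1/(33/17 + (((55 + 58) + 157) + sqrt(38))) = 1/(33/17 + ((113 + 157) + sqrt(38))) = 1/(33/17 + (270 + sqrt(38))) = 1/(4623/17 + sqrt(38))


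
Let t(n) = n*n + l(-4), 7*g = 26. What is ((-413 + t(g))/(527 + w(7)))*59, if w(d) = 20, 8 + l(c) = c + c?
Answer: -1200355/26803 ≈ -44.784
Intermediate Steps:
g = 26/7 (g = (1/7)*26 = 26/7 ≈ 3.7143)
l(c) = -8 + 2*c (l(c) = -8 + (c + c) = -8 + 2*c)
t(n) = -16 + n**2 (t(n) = n*n + (-8 + 2*(-4)) = n**2 + (-8 - 8) = n**2 - 16 = -16 + n**2)
((-413 + t(g))/(527 + w(7)))*59 = ((-413 + (-16 + (26/7)**2))/(527 + 20))*59 = ((-413 + (-16 + 676/49))/547)*59 = ((-413 - 108/49)*(1/547))*59 = -20345/49*1/547*59 = -20345/26803*59 = -1200355/26803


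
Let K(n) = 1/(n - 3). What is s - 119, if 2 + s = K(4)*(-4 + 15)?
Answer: -110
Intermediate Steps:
K(n) = 1/(-3 + n)
s = 9 (s = -2 + (-4 + 15)/(-3 + 4) = -2 + 11/1 = -2 + 1*11 = -2 + 11 = 9)
s - 119 = 9 - 119 = -110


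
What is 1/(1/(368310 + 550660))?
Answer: 918970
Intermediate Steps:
1/(1/(368310 + 550660)) = 1/(1/918970) = 918970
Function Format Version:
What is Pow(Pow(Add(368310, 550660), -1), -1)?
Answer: 918970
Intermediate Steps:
Pow(Pow(Add(368310, 550660), -1), -1) = Pow(Pow(918970, -1), -1) = Pow(Rational(1, 918970), -1) = 918970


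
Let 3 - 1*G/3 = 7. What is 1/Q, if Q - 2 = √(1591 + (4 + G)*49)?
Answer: -2/1195 + √1199/1195 ≈ 0.027303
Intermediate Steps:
G = -12 (G = 9 - 3*7 = 9 - 21 = -12)
Q = 2 + √1199 (Q = 2 + √(1591 + (4 - 12)*49) = 2 + √(1591 - 8*49) = 2 + √(1591 - 392) = 2 + √1199 ≈ 36.627)
1/Q = 1/(2 + √1199)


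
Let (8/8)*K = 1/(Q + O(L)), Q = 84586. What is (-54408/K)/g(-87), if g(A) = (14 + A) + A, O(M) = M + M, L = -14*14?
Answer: 286301697/10 ≈ 2.8630e+7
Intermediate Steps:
L = -196
O(M) = 2*M
K = 1/84194 (K = 1/(84586 + 2*(-196)) = 1/(84586 - 392) = 1/84194 ≈ 1.1877e-5)
g(A) = 14 + 2*A
(-54408/K)/g(-87) = (-54408/1/84194)/(14 + 2*(-87)) = (-54408*84194)/(14 - 174) = -4580827152/(-160) = -4580827152*(-1/160) = 286301697/10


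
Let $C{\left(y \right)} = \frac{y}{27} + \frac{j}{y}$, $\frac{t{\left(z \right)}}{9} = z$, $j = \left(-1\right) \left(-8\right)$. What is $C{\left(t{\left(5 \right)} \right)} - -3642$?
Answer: $\frac{163973}{45} \approx 3643.8$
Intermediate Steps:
$j = 8$
$t{\left(z \right)} = 9 z$
$C{\left(y \right)} = \frac{8}{y} + \frac{y}{27}$ ($C{\left(y \right)} = \frac{y}{27} + \frac{8}{y} = \frac{8}{y} + \frac{y}{27}$)
$C{\left(t{\left(5 \right)} \right)} - -3642 = \left(\frac{8}{9 \cdot 5} + \frac{9 \cdot 5}{27}\right) - -3642 = \left(\frac{8}{45} + \frac{1}{27} \cdot 45\right) + 3642 = \left(8 \cdot \frac{1}{45} + \frac{5}{3}\right) + 3642 = \left(\frac{8}{45} + \frac{5}{3}\right) + 3642 = \frac{83}{45} + 3642 = \frac{163973}{45}$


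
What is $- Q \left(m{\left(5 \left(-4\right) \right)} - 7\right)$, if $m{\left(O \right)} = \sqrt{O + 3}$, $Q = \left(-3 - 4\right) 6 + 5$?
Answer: $-259 + 37 i \sqrt{17} \approx -259.0 + 152.55 i$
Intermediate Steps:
$Q = -37$ ($Q = \left(-7\right) 6 + 5 = -42 + 5 = -37$)
$m{\left(O \right)} = \sqrt{3 + O}$
$- Q \left(m{\left(5 \left(-4\right) \right)} - 7\right) = \left(-1\right) \left(-37\right) \left(\sqrt{3 + 5 \left(-4\right)} - 7\right) = 37 \left(\sqrt{3 - 20} - 7\right) = 37 \left(\sqrt{-17} - 7\right) = 37 \left(i \sqrt{17} - 7\right) = 37 \left(-7 + i \sqrt{17}\right) = -259 + 37 i \sqrt{17}$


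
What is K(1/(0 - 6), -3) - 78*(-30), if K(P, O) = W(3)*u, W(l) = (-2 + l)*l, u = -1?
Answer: 2337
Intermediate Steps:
W(l) = l*(-2 + l)
K(P, O) = -3 (K(P, O) = (3*(-2 + 3))*(-1) = (3*1)*(-1) = 3*(-1) = -3)
K(1/(0 - 6), -3) - 78*(-30) = -3 - 78*(-30) = -3 + 2340 = 2337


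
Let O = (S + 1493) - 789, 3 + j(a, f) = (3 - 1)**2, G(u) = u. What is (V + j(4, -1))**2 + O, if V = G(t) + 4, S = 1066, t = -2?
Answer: 1779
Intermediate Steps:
j(a, f) = 1 (j(a, f) = -3 + (3 - 1)**2 = -3 + 2**2 = -3 + 4 = 1)
V = 2 (V = -2 + 4 = 2)
O = 1770 (O = (1066 + 1493) - 789 = 2559 - 789 = 1770)
(V + j(4, -1))**2 + O = (2 + 1)**2 + 1770 = 3**2 + 1770 = 9 + 1770 = 1779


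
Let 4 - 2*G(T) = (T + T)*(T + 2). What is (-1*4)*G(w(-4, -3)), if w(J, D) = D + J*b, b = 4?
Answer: 1284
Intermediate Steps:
w(J, D) = D + 4*J (w(J, D) = D + J*4 = D + 4*J)
G(T) = 2 - T*(2 + T) (G(T) = 2 - (T + T)*(T + 2)/2 = 2 - 2*T*(2 + T)/2 = 2 - T*(2 + T))
(-1*4)*G(w(-4, -3)) = (-1*4)*(2 - (-3 + 4*(-4))² - 2*(-3 + 4*(-4))) = -4*(2 - (-3 - 16)² - 2*(-3 - 16)) = -4*(2 - 1*(-19)² - 2*(-19)) = -4*(2 - 1*361 + 38) = -4*(2 - 361 + 38) = -4*(-321) = 1284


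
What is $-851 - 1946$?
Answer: $-2797$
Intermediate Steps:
$-851 - 1946 = -2797$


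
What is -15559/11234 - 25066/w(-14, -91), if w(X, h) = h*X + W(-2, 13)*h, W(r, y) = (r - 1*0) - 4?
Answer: -38738603/2555735 ≈ -15.158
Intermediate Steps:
W(r, y) = -4 + r (W(r, y) = (r + 0) - 4 = r - 4 = -4 + r)
w(X, h) = -6*h + X*h (w(X, h) = h*X + (-4 - 2)*h = X*h - 6*h = -6*h + X*h)
-15559/11234 - 25066/w(-14, -91) = -15559/11234 - 25066*(-1/(91*(-6 - 14))) = -15559*1/11234 - 25066/((-91*(-20))) = -15559/11234 - 25066/1820 = -15559/11234 - 25066*1/1820 = -15559/11234 - 12533/910 = -38738603/2555735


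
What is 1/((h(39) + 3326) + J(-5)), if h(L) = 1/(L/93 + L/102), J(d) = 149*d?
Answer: 845/2181999 ≈ 0.00038726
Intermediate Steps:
h(L) = 3162/(65*L) (h(L) = 1/(L*(1/93) + L*(1/102)) = 1/(L/93 + L/102) = 1/(65*L/3162) = 3162/(65*L))
1/((h(39) + 3326) + J(-5)) = 1/(((3162/65)/39 + 3326) + 149*(-5)) = 1/(((3162/65)*(1/39) + 3326) - 745) = 1/((1054/845 + 3326) - 745) = 1/(2811524/845 - 745) = 1/(2181999/845) = 845/2181999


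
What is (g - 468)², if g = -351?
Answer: 670761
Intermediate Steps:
(g - 468)² = (-351 - 468)² = (-819)² = 670761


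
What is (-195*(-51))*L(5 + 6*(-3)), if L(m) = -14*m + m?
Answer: 1680705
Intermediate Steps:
L(m) = -13*m
(-195*(-51))*L(5 + 6*(-3)) = (-195*(-51))*(-13*(5 + 6*(-3))) = 9945*(-13*(5 - 18)) = 9945*(-13*(-13)) = 9945*169 = 1680705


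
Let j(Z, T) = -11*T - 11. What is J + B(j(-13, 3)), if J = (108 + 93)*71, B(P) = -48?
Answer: 14223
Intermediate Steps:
j(Z, T) = -11 - 11*T
J = 14271 (J = 201*71 = 14271)
J + B(j(-13, 3)) = 14271 - 48 = 14223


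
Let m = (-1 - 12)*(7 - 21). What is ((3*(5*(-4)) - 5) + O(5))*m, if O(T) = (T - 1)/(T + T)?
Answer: -58786/5 ≈ -11757.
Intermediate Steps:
m = 182 (m = -13*(-14) = 182)
O(T) = (-1 + T)/(2*T) (O(T) = (-1 + T)/((2*T)) = (-1 + T)*(1/(2*T)) = (-1 + T)/(2*T))
((3*(5*(-4)) - 5) + O(5))*m = ((3*(5*(-4)) - 5) + (½)*(-1 + 5)/5)*182 = ((3*(-20) - 5) + (½)*(⅕)*4)*182 = ((-60 - 5) + ⅖)*182 = (-65 + ⅖)*182 = -323/5*182 = -58786/5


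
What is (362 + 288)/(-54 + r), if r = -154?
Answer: -25/8 ≈ -3.1250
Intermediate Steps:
(362 + 288)/(-54 + r) = (362 + 288)/(-54 - 154) = 650/(-208) = 650*(-1/208) = -25/8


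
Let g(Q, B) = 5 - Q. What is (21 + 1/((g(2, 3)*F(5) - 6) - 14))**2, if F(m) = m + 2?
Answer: 484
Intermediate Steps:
F(m) = 2 + m
(21 + 1/((g(2, 3)*F(5) - 6) - 14))**2 = (21 + 1/(((5 - 1*2)*(2 + 5) - 6) - 14))**2 = (21 + 1/(((5 - 2)*7 - 6) - 14))**2 = (21 + 1/((3*7 - 6) - 14))**2 = (21 + 1/((21 - 6) - 14))**2 = (21 + 1/(15 - 14))**2 = (21 + 1/1)**2 = (21 + 1)**2 = 22**2 = 484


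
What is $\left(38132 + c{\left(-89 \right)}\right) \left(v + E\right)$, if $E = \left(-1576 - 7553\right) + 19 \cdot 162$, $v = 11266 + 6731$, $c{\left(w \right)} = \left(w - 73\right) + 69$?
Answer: $454413894$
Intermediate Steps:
$c{\left(w \right)} = -4 + w$ ($c{\left(w \right)} = \left(-73 + w\right) + 69 = -4 + w$)
$v = 17997$
$E = -6051$ ($E = -9129 + 3078 = -6051$)
$\left(38132 + c{\left(-89 \right)}\right) \left(v + E\right) = \left(38132 - 93\right) \left(17997 - 6051\right) = \left(38132 - 93\right) 11946 = 38039 \cdot 11946 = 454413894$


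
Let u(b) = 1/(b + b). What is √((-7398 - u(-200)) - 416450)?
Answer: I*√169539199/20 ≈ 651.04*I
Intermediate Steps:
u(b) = 1/(2*b)
√((-7398 - u(-200)) - 416450) = √((-7398 - 1/(2*(-200))) - 416450) = √((-7398 - (-1)/(2*200)) - 416450) = √((-7398 - 1*(-1/400)) - 416450) = √((-7398 + 1/400) - 416450) = √(-2959199/400 - 416450) = √(-169539199/400) = I*√169539199/20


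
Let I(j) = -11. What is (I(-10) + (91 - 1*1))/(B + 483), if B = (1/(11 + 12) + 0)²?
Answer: 41791/255508 ≈ 0.16356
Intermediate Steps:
B = 1/529 (B = (1/23 + 0)² = (1/23)² = 1/529 ≈ 0.0018904)
(I(-10) + (91 - 1*1))/(B + 483) = (-11 + (91 - 1*1))/(1/529 + 483) = (-11 + (91 - 1))/(255508/529) = (-11 + 90)*(529/255508) = 79*(529/255508) = 41791/255508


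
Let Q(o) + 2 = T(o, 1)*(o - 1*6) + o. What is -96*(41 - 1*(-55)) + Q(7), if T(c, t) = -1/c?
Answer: -64478/7 ≈ -9211.1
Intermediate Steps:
Q(o) = -2 + o - (-6 + o)/o (Q(o) = -2 + ((-1/o)*(o - 1*6) + o) = -2 + ((-1/o)*(o - 6) + o) = -2 + ((-1/o)*(-6 + o) + o) = -2 + (-(-6 + o)/o + o) = -2 + (o - (-6 + o)/o) = -2 + o - (-6 + o)/o)
-96*(41 - 1*(-55)) + Q(7) = -96*(41 - 1*(-55)) + (-3 + 7 + 6/7) = -96*(41 + 55) + (-3 + 7 + 6*(⅐)) = -96*96 + (-3 + 7 + 6/7) = -9216 + 34/7 = -64478/7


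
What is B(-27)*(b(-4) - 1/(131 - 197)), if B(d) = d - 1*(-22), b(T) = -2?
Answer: 655/66 ≈ 9.9242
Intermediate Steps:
B(d) = 22 + d (B(d) = d + 22 = 22 + d)
B(-27)*(b(-4) - 1/(131 - 197)) = (22 - 27)*(-2 - 1/(131 - 197)) = -5*(-2 - 1/(-66)) = -5*(-2 - 1*(-1/66)) = -5*(-2 + 1/66) = -5*(-131/66) = 655/66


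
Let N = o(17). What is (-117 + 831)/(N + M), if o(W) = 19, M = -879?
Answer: -357/430 ≈ -0.83023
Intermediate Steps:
N = 19
(-117 + 831)/(N + M) = (-117 + 831)/(19 - 879) = 714/(-860) = 714*(-1/860) = -357/430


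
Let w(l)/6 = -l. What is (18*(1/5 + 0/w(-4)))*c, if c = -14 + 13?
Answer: -18/5 ≈ -3.6000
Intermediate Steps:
w(l) = -6*l (w(l) = 6*(-l) = -6*l)
c = -1
(18*(1/5 + 0/w(-4)))*c = (18*(1/5 + 0/((-6*(-4)))))*(-1) = (18*(1*(1/5) + 0/24))*(-1) = (18*(1/5 + 0*(1/24)))*(-1) = (18*(1/5 + 0))*(-1) = (18*(1/5))*(-1) = (18/5)*(-1) = -18/5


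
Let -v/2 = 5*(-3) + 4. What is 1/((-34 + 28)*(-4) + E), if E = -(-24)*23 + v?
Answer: 1/598 ≈ 0.0016722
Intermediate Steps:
v = 22 (v = -2*(5*(-3) + 4) = -2*(-15 + 4) = -2*(-11) = 22)
E = 574 (E = -(-24)*23 + 22 = -24*(-23) + 22 = 552 + 22 = 574)
1/((-34 + 28)*(-4) + E) = 1/((-34 + 28)*(-4) + 574) = 1/(-6*(-4) + 574) = 1/(24 + 574) = 1/598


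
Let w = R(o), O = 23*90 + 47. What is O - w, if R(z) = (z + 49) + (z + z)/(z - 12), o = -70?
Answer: 87588/41 ≈ 2136.3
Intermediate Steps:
O = 2117 (O = 2070 + 47 = 2117)
R(z) = 49 + z + 2*z/(-12 + z) (R(z) = (49 + z) + (2*z)/(-12 + z) = (49 + z) + 2*z/(-12 + z) = 49 + z + 2*z/(-12 + z))
w = -791/41 (w = (-588 + (-70)² + 39*(-70))/(-12 - 70) = (-588 + 4900 - 2730)/(-82) = -1/82*1582 = -791/41 ≈ -19.293)
O - w = 2117 - 1*(-791/41) = 2117 + 791/41 = 87588/41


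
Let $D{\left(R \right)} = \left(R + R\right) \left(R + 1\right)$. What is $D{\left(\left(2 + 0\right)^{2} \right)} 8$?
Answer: $320$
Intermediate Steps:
$D{\left(R \right)} = 2 R \left(1 + R\right)$
$D{\left(\left(2 + 0\right)^{2} \right)} 8 = 2 \left(2 + 0\right)^{2} \left(1 + \left(2 + 0\right)^{2}\right) 8 = 2 \cdot 2^{2} \left(1 + 2^{2}\right) 8 = 2 \cdot 4 \left(1 + 4\right) 8 = 2 \cdot 4 \cdot 5 \cdot 8 = 40 \cdot 8 = 320$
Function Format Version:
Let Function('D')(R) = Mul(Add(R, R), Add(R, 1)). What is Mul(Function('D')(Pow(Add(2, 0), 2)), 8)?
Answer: 320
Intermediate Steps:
Function('D')(R) = Mul(2, R, Add(1, R)) (Function('D')(R) = Mul(Mul(2, R), Add(1, R)) = Mul(2, R, Add(1, R)))
Mul(Function('D')(Pow(Add(2, 0), 2)), 8) = Mul(Mul(2, Pow(Add(2, 0), 2), Add(1, Pow(Add(2, 0), 2))), 8) = Mul(Mul(2, Pow(2, 2), Add(1, Pow(2, 2))), 8) = Mul(Mul(2, 4, Add(1, 4)), 8) = Mul(Mul(2, 4, 5), 8) = Mul(40, 8) = 320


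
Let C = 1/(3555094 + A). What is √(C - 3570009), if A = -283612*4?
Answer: 7*I*√426909476129779902/2420646 ≈ 1889.4*I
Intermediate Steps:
A = -1134448
C = 1/2420646 (C = 1/(3555094 - 1134448) = 1/2420646 ≈ 4.1311e-7)
√(C - 3570009) = √(1/2420646 - 3570009) = √(-8641728005813/2420646) = 7*I*√426909476129779902/2420646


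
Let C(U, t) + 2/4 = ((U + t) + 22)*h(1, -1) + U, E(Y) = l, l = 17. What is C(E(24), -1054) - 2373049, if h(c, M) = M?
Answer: -4744035/2 ≈ -2.3720e+6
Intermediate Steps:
E(Y) = 17
C(U, t) = -45/2 - t (C(U, t) = -½ + (((U + t) + 22)*(-1) + U) = -½ + ((22 + U + t)*(-1) + U) = -½ + ((-22 - U - t) + U) = -½ + (-22 - t) = -45/2 - t)
C(E(24), -1054) - 2373049 = (-45/2 - 1*(-1054)) - 2373049 = (-45/2 + 1054) - 2373049 = 2063/2 - 2373049 = -4744035/2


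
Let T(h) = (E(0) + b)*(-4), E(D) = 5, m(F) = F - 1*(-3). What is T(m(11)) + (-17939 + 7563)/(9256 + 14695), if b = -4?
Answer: -106180/23951 ≈ -4.4332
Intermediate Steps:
m(F) = 3 + F (m(F) = F + 3 = 3 + F)
T(h) = -4 (T(h) = (5 - 4)*(-4) = 1*(-4) = -4)
T(m(11)) + (-17939 + 7563)/(9256 + 14695) = -4 + (-17939 + 7563)/(9256 + 14695) = -4 - 10376/23951 = -106180/23951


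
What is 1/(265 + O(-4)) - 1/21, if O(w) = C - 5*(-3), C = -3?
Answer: -256/5817 ≈ -0.044009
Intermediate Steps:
O(w) = 12 (O(w) = -3 - 5*(-3) = -3 + 15 = 12)
1/(265 + O(-4)) - 1/21 = 1/(265 + 12) - 1/21 = 1/277 - 1*1/21 = 1/277 - 1/21 = -256/5817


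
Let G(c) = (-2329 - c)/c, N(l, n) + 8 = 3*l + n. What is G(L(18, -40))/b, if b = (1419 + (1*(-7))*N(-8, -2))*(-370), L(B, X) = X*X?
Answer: 3929/980944000 ≈ 4.0053e-6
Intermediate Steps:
N(l, n) = -8 + n + 3*l (N(l, n) = -8 + (3*l + n) = -8 + (n + 3*l) = -8 + n + 3*l)
L(B, X) = X**2
G(c) = (-2329 - c)/c
b = -613090 (b = (1419 + (1*(-7))*(-8 - 2 + 3*(-8)))*(-370) = (1419 - 7*(-8 - 2 - 24))*(-370) = (1419 - 7*(-34))*(-370) = (1419 + 238)*(-370) = 1657*(-370) = -613090)
G(L(18, -40))/b = ((-2329 - 1*(-40)**2)/((-40)**2))/(-613090) = ((-2329 - 1*1600)/1600)*(-1/613090) = ((-2329 - 1600)/1600)*(-1/613090) = ((1/1600)*(-3929))*(-1/613090) = -3929/1600*(-1/613090) = 3929/980944000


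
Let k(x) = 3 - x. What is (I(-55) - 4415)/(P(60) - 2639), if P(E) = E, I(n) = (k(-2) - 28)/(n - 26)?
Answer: 357592/208899 ≈ 1.7118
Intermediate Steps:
I(n) = -23/(-26 + n) (I(n) = ((3 - 1*(-2)) - 28)/(n - 26) = ((3 + 2) - 28)/(-26 + n) = (5 - 28)/(-26 + n) = -23/(-26 + n))
(I(-55) - 4415)/(P(60) - 2639) = (-23/(-26 - 55) - 4415)/(60 - 2639) = (-23/(-81) - 4415)/(-2579) = (-23*(-1/81) - 4415)*(-1/2579) = (23/81 - 4415)*(-1/2579) = -357592/81*(-1/2579) = 357592/208899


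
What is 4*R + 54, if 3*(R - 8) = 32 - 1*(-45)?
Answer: 566/3 ≈ 188.67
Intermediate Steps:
R = 101/3 (R = 8 + (32 - 1*(-45))/3 = 8 + (32 + 45)/3 = 8 + (⅓)*77 = 8 + 77/3 = 101/3 ≈ 33.667)
4*R + 54 = 4*(101/3) + 54 = 404/3 + 54 = 566/3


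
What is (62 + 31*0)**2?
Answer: 3844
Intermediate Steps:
(62 + 31*0)**2 = (62 + 0)**2 = 62**2 = 3844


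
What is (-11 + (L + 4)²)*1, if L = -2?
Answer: -7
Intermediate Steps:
(-11 + (L + 4)²)*1 = (-11 + (-2 + 4)²)*1 = (-11 + 2²)*1 = (-11 + 4)*1 = -7*1 = -7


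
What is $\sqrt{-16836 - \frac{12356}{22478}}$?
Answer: $\frac{i \sqrt{2126710811698}}{11239} \approx 129.76 i$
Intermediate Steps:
$\sqrt{-16836 - \frac{12356}{22478}} = \sqrt{-16836 - \frac{6178}{11239}} = \sqrt{- \frac{189225982}{11239}} = \frac{i \sqrt{2126710811698}}{11239}$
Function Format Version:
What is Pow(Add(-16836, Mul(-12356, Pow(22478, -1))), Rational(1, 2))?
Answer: Mul(Rational(1, 11239), I, Pow(2126710811698, Rational(1, 2))) ≈ Mul(129.76, I)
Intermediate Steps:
Pow(Add(-16836, Mul(-12356, Pow(22478, -1))), Rational(1, 2)) = Pow(Add(-16836, Mul(-12356, Rational(1, 22478))), Rational(1, 2)) = Pow(Add(-16836, Rational(-6178, 11239)), Rational(1, 2)) = Pow(Rational(-189225982, 11239), Rational(1, 2)) = Mul(Rational(1, 11239), I, Pow(2126710811698, Rational(1, 2)))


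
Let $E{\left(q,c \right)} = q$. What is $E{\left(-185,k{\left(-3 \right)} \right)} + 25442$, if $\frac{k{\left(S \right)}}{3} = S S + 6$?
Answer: $25257$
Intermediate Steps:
$k{\left(S \right)} = 18 + 3 S^{2}$ ($k{\left(S \right)} = 3 \left(S S + 6\right) = 3 \left(S^{2} + 6\right) = 3 \left(6 + S^{2}\right) = 18 + 3 S^{2}$)
$E{\left(-185,k{\left(-3 \right)} \right)} + 25442 = -185 + 25442 = 25257$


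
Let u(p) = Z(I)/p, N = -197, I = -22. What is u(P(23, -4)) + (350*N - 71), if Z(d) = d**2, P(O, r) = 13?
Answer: -896789/13 ≈ -68984.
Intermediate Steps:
u(p) = 484/p (u(p) = (-22)**2/p = 484/p)
u(P(23, -4)) + (350*N - 71) = 484/13 + (350*(-197) - 71) = 484*(1/13) + (-68950 - 71) = 484/13 - 69021 = -896789/13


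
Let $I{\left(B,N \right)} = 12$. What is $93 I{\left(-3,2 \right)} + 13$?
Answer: $1129$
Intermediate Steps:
$93 I{\left(-3,2 \right)} + 13 = 93 \cdot 12 + 13 = 1116 + 13 = 1129$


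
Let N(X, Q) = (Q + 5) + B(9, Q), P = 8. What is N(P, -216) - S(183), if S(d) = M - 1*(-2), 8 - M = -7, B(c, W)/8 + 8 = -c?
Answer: -364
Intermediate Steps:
B(c, W) = -64 - 8*c (B(c, W) = -64 + 8*(-c) = -64 - 8*c)
M = 15 (M = 8 - 1*(-7) = 8 + 7 = 15)
N(X, Q) = -131 + Q (N(X, Q) = (Q + 5) + (-64 - 8*9) = (5 + Q) + (-64 - 72) = (5 + Q) - 136 = -131 + Q)
S(d) = 17 (S(d) = 15 - 1*(-2) = 15 + 2 = 17)
N(P, -216) - S(183) = (-131 - 216) - 1*17 = -347 - 17 = -364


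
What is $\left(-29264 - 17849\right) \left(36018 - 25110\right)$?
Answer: $-513908604$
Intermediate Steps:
$\left(-29264 - 17849\right) \left(36018 - 25110\right) = \left(-47113\right) 10908 = -513908604$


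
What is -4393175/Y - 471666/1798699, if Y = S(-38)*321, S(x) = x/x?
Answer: -7902150884111/577382379 ≈ -13686.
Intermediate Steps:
S(x) = 1
Y = 321 (Y = 1*321 = 321)
-4393175/Y - 471666/1798699 = -4393175/321 - 471666/1798699 = -7902150884111/577382379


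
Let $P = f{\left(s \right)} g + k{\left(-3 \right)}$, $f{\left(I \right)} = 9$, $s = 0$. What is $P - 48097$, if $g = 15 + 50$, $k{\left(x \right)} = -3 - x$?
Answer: $-47512$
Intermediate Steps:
$g = 65$
$P = 585$ ($P = 9 \cdot 65 - 0 = 585 + \left(-3 + 3\right) = 585 + 0 = 585$)
$P - 48097 = 585 - 48097 = -47512$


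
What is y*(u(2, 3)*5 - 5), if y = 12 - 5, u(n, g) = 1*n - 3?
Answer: -70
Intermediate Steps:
u(n, g) = -3 + n (u(n, g) = n - 3 = -3 + n)
y = 7
y*(u(2, 3)*5 - 5) = 7*((-3 + 2)*5 - 5) = 7*(-1*5 - 5) = 7*(-5 - 5) = 7*(-10) = -70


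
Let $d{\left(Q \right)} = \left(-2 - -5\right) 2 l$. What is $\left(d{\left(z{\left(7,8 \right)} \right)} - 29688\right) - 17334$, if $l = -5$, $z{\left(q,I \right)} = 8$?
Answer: $-47052$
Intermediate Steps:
$d{\left(Q \right)} = -30$ ($d{\left(Q \right)} = \left(-2 - -5\right) 2 \left(-5\right) = \left(-2 + 5\right) 2 \left(-5\right) = 3 \cdot 2 \left(-5\right) = 6 \left(-5\right) = -30$)
$\left(d{\left(z{\left(7,8 \right)} \right)} - 29688\right) - 17334 = \left(-30 - 29688\right) - 17334 = -29718 - 17334 = -47052$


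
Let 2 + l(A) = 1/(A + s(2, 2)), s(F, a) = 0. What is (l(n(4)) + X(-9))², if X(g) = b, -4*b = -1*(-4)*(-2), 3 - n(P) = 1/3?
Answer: 9/64 ≈ 0.14063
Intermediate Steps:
n(P) = 8/3 (n(P) = 3 - 1/3 = 3 - 1*⅓ = 3 - ⅓ = 8/3)
b = 2 (b = -(-1*(-4))*(-2)/4 = -(-2) = -¼*(-8) = 2)
X(g) = 2
l(A) = -2 + 1/A (l(A) = -2 + 1/(A + 0) = -2 + 1/A)
(l(n(4)) + X(-9))² = ((-2 + 1/(8/3)) + 2)² = ((-2 + 3/8) + 2)² = (-13/8 + 2)² = (3/8)² = 9/64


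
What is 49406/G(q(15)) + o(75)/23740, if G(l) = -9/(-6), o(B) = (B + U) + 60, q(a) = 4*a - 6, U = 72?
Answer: 2345797501/71220 ≈ 32937.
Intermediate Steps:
q(a) = -6 + 4*a
o(B) = 132 + B (o(B) = (B + 72) + 60 = (72 + B) + 60 = 132 + B)
G(l) = 3/2 (G(l) = -9*(-⅙) = 3/2)
49406/G(q(15)) + o(75)/23740 = 49406/(3/2) + (132 + 75)/23740 = 49406*(⅔) + 207*(1/23740) = 98812/3 + 207/23740 = 2345797501/71220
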